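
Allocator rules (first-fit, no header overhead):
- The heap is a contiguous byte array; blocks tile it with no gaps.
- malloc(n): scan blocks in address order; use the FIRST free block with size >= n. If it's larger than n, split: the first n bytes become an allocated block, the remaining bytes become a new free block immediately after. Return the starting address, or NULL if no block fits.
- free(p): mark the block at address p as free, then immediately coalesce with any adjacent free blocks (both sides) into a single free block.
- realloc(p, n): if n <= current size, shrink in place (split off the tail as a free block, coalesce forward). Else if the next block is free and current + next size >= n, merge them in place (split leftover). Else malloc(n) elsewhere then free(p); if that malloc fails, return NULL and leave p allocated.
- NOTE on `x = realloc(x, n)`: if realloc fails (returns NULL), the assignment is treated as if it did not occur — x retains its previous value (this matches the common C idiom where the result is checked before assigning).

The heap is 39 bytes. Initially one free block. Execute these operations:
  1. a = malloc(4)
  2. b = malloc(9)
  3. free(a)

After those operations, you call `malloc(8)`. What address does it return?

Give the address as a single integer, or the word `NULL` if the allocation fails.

Op 1: a = malloc(4) -> a = 0; heap: [0-3 ALLOC][4-38 FREE]
Op 2: b = malloc(9) -> b = 4; heap: [0-3 ALLOC][4-12 ALLOC][13-38 FREE]
Op 3: free(a) -> (freed a); heap: [0-3 FREE][4-12 ALLOC][13-38 FREE]
malloc(8): first-fit scan over [0-3 FREE][4-12 ALLOC][13-38 FREE] -> 13

Answer: 13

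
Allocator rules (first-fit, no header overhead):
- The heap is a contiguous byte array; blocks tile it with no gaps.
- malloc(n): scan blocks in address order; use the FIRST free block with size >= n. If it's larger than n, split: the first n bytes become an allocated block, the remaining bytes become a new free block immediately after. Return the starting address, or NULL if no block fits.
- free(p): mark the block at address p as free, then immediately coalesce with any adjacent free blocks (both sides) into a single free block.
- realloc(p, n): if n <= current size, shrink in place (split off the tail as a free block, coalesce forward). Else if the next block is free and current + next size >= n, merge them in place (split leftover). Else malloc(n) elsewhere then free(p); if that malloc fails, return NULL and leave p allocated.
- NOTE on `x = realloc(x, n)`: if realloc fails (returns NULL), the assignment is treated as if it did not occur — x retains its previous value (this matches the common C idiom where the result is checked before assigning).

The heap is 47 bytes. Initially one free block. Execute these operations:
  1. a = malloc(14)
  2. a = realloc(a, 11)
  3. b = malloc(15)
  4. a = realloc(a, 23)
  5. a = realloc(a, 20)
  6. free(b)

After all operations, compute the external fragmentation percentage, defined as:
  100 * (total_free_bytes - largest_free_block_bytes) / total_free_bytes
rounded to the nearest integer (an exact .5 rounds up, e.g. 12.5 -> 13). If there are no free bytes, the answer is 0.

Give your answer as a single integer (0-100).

Answer: 4

Derivation:
Op 1: a = malloc(14) -> a = 0; heap: [0-13 ALLOC][14-46 FREE]
Op 2: a = realloc(a, 11) -> a = 0; heap: [0-10 ALLOC][11-46 FREE]
Op 3: b = malloc(15) -> b = 11; heap: [0-10 ALLOC][11-25 ALLOC][26-46 FREE]
Op 4: a = realloc(a, 23) -> NULL (a unchanged); heap: [0-10 ALLOC][11-25 ALLOC][26-46 FREE]
Op 5: a = realloc(a, 20) -> a = 26; heap: [0-10 FREE][11-25 ALLOC][26-45 ALLOC][46-46 FREE]
Op 6: free(b) -> (freed b); heap: [0-25 FREE][26-45 ALLOC][46-46 FREE]
Free blocks: [26 1] total_free=27 largest=26 -> 100*(27-26)/27 = 100/27 ≈ 3.704 -> rounds to 4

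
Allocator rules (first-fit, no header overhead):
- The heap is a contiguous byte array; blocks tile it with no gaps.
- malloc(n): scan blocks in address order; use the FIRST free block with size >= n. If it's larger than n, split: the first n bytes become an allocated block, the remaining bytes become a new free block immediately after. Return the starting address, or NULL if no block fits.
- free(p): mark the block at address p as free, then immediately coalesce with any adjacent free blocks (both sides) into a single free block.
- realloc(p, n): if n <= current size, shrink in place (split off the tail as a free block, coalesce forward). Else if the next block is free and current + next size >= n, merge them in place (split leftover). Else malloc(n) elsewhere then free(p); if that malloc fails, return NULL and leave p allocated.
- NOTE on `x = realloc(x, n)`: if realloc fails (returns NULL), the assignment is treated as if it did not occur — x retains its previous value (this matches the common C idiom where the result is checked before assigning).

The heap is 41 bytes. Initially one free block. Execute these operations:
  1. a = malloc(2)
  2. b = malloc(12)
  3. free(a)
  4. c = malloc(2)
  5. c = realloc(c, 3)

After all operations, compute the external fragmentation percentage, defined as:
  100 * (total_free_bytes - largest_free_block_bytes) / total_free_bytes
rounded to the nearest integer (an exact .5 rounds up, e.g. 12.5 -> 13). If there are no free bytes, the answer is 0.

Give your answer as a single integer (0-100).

Op 1: a = malloc(2) -> a = 0; heap: [0-1 ALLOC][2-40 FREE]
Op 2: b = malloc(12) -> b = 2; heap: [0-1 ALLOC][2-13 ALLOC][14-40 FREE]
Op 3: free(a) -> (freed a); heap: [0-1 FREE][2-13 ALLOC][14-40 FREE]
Op 4: c = malloc(2) -> c = 0; heap: [0-1 ALLOC][2-13 ALLOC][14-40 FREE]
Op 5: c = realloc(c, 3) -> c = 14; heap: [0-1 FREE][2-13 ALLOC][14-16 ALLOC][17-40 FREE]
Free blocks: [2 24] total_free=26 largest=24 -> 100*(26-24)/26 = 200/26 ≈ 7.692 -> rounds to 8

Answer: 8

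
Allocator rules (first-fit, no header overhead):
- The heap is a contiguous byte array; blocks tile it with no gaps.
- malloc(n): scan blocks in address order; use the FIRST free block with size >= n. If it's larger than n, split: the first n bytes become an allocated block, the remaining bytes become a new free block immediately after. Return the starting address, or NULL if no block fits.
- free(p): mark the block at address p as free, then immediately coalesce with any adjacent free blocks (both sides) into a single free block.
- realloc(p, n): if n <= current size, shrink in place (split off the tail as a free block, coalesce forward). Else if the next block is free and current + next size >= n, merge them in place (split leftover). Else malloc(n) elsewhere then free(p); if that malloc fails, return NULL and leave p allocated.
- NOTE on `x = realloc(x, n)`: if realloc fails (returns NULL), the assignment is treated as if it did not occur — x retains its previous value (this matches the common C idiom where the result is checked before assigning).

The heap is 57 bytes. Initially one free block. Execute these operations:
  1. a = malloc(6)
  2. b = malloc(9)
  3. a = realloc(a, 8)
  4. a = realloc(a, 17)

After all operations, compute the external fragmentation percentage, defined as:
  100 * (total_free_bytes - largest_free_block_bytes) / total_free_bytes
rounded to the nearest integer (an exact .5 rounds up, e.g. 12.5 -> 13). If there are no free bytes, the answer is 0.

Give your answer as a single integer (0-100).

Op 1: a = malloc(6) -> a = 0; heap: [0-5 ALLOC][6-56 FREE]
Op 2: b = malloc(9) -> b = 6; heap: [0-5 ALLOC][6-14 ALLOC][15-56 FREE]
Op 3: a = realloc(a, 8) -> a = 15; heap: [0-5 FREE][6-14 ALLOC][15-22 ALLOC][23-56 FREE]
Op 4: a = realloc(a, 17) -> a = 15; heap: [0-5 FREE][6-14 ALLOC][15-31 ALLOC][32-56 FREE]
Free blocks: [6 25] total_free=31 largest=25 -> 100*(31-25)/31 = 600/31 ≈ 19.355 -> rounds to 19

Answer: 19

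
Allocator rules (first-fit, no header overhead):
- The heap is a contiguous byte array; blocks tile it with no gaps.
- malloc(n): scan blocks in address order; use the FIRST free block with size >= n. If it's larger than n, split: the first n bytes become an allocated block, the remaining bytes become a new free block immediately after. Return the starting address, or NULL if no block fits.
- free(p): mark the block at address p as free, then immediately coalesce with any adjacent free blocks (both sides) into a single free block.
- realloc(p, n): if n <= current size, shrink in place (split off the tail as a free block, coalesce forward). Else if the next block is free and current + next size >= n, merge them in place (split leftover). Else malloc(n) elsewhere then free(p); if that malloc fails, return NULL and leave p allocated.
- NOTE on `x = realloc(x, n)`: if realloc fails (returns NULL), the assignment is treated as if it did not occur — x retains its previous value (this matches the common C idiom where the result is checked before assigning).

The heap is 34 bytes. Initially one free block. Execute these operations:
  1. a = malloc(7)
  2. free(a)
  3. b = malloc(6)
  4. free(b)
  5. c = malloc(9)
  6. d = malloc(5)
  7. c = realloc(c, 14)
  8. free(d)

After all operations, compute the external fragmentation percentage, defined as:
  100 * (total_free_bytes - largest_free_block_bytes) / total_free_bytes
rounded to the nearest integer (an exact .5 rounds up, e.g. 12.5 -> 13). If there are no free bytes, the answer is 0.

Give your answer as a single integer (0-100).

Op 1: a = malloc(7) -> a = 0; heap: [0-6 ALLOC][7-33 FREE]
Op 2: free(a) -> (freed a); heap: [0-33 FREE]
Op 3: b = malloc(6) -> b = 0; heap: [0-5 ALLOC][6-33 FREE]
Op 4: free(b) -> (freed b); heap: [0-33 FREE]
Op 5: c = malloc(9) -> c = 0; heap: [0-8 ALLOC][9-33 FREE]
Op 6: d = malloc(5) -> d = 9; heap: [0-8 ALLOC][9-13 ALLOC][14-33 FREE]
Op 7: c = realloc(c, 14) -> c = 14; heap: [0-8 FREE][9-13 ALLOC][14-27 ALLOC][28-33 FREE]
Op 8: free(d) -> (freed d); heap: [0-13 FREE][14-27 ALLOC][28-33 FREE]
Free blocks: [14 6] total_free=20 largest=14 -> 100*(20-14)/20 = 600/20 = 30

Answer: 30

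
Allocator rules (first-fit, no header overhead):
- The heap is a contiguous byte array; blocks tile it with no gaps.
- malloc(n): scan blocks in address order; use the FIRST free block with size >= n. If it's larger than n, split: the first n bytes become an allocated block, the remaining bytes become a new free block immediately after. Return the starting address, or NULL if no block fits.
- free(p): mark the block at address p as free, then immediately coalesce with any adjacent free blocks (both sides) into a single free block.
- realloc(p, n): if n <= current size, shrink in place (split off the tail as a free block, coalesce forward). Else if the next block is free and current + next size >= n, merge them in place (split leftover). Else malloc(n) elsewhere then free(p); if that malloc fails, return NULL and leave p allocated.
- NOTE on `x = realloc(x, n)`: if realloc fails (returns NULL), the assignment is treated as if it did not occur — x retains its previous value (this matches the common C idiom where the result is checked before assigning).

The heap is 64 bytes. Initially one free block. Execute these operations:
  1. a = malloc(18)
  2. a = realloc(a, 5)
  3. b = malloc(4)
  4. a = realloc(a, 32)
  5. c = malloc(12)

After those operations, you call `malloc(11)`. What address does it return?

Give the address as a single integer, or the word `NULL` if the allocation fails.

Answer: 53

Derivation:
Op 1: a = malloc(18) -> a = 0; heap: [0-17 ALLOC][18-63 FREE]
Op 2: a = realloc(a, 5) -> a = 0; heap: [0-4 ALLOC][5-63 FREE]
Op 3: b = malloc(4) -> b = 5; heap: [0-4 ALLOC][5-8 ALLOC][9-63 FREE]
Op 4: a = realloc(a, 32) -> a = 9; heap: [0-4 FREE][5-8 ALLOC][9-40 ALLOC][41-63 FREE]
Op 5: c = malloc(12) -> c = 41; heap: [0-4 FREE][5-8 ALLOC][9-40 ALLOC][41-52 ALLOC][53-63 FREE]
malloc(11): first-fit scan over [0-4 FREE][5-8 ALLOC][9-40 ALLOC][41-52 ALLOC][53-63 FREE] -> 53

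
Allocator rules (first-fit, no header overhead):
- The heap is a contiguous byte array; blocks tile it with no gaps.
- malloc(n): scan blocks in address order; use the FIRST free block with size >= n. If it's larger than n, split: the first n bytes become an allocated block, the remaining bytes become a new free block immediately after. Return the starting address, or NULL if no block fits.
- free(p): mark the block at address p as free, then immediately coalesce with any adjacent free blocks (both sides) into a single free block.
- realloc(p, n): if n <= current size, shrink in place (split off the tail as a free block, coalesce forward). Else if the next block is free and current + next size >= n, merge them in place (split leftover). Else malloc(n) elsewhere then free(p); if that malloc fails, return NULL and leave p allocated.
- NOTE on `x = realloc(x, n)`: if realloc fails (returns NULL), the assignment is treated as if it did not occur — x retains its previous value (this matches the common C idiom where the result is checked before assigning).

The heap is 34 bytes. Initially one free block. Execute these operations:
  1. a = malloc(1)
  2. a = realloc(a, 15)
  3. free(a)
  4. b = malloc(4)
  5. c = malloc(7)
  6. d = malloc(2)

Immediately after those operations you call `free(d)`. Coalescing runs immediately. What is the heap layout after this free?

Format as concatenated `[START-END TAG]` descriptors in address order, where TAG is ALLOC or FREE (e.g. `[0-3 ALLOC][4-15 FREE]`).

Answer: [0-3 ALLOC][4-10 ALLOC][11-33 FREE]

Derivation:
Op 1: a = malloc(1) -> a = 0; heap: [0-0 ALLOC][1-33 FREE]
Op 2: a = realloc(a, 15) -> a = 0; heap: [0-14 ALLOC][15-33 FREE]
Op 3: free(a) -> (freed a); heap: [0-33 FREE]
Op 4: b = malloc(4) -> b = 0; heap: [0-3 ALLOC][4-33 FREE]
Op 5: c = malloc(7) -> c = 4; heap: [0-3 ALLOC][4-10 ALLOC][11-33 FREE]
Op 6: d = malloc(2) -> d = 11; heap: [0-3 ALLOC][4-10 ALLOC][11-12 ALLOC][13-33 FREE]
free(d): d = 11 -> block [11-12 ALLOC]; mark free, coalesce with adjacent free neighbors -> [0-3 ALLOC][4-10 ALLOC][11-33 FREE]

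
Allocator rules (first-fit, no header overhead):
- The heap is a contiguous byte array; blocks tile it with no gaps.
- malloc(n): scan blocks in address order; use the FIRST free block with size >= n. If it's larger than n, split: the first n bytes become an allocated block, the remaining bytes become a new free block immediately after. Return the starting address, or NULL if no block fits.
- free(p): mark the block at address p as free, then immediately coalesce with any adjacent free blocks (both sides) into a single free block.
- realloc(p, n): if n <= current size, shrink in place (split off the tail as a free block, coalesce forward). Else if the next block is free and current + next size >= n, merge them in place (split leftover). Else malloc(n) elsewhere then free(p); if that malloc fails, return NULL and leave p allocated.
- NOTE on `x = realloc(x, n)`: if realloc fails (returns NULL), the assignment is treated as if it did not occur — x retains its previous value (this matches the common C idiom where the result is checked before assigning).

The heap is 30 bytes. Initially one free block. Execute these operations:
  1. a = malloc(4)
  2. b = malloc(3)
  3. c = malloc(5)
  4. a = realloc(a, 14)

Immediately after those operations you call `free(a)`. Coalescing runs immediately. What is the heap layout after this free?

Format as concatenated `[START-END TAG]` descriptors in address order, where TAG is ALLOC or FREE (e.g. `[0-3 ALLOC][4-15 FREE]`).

Answer: [0-3 FREE][4-6 ALLOC][7-11 ALLOC][12-29 FREE]

Derivation:
Op 1: a = malloc(4) -> a = 0; heap: [0-3 ALLOC][4-29 FREE]
Op 2: b = malloc(3) -> b = 4; heap: [0-3 ALLOC][4-6 ALLOC][7-29 FREE]
Op 3: c = malloc(5) -> c = 7; heap: [0-3 ALLOC][4-6 ALLOC][7-11 ALLOC][12-29 FREE]
Op 4: a = realloc(a, 14) -> a = 12; heap: [0-3 FREE][4-6 ALLOC][7-11 ALLOC][12-25 ALLOC][26-29 FREE]
free(a): a = 12 -> block [12-25 ALLOC]; mark free, coalesce with adjacent free neighbors -> [0-3 FREE][4-6 ALLOC][7-11 ALLOC][12-29 FREE]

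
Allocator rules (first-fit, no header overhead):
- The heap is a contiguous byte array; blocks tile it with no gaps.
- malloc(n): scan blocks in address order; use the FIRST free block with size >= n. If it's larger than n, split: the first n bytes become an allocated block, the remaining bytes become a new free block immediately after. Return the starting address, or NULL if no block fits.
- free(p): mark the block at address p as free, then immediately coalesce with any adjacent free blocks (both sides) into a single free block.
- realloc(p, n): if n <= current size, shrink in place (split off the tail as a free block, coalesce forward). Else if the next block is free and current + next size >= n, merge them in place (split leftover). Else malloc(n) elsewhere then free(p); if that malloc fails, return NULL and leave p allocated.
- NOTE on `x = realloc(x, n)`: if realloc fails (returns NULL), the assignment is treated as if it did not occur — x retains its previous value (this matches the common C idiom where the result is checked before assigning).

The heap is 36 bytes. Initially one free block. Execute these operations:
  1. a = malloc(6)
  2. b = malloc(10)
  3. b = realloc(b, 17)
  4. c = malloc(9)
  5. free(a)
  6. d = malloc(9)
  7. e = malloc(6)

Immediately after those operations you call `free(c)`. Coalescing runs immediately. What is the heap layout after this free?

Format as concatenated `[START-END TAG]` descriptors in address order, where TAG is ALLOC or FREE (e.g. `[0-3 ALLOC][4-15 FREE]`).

Answer: [0-5 ALLOC][6-22 ALLOC][23-35 FREE]

Derivation:
Op 1: a = malloc(6) -> a = 0; heap: [0-5 ALLOC][6-35 FREE]
Op 2: b = malloc(10) -> b = 6; heap: [0-5 ALLOC][6-15 ALLOC][16-35 FREE]
Op 3: b = realloc(b, 17) -> b = 6; heap: [0-5 ALLOC][6-22 ALLOC][23-35 FREE]
Op 4: c = malloc(9) -> c = 23; heap: [0-5 ALLOC][6-22 ALLOC][23-31 ALLOC][32-35 FREE]
Op 5: free(a) -> (freed a); heap: [0-5 FREE][6-22 ALLOC][23-31 ALLOC][32-35 FREE]
Op 6: d = malloc(9) -> d = NULL; heap: [0-5 FREE][6-22 ALLOC][23-31 ALLOC][32-35 FREE]
Op 7: e = malloc(6) -> e = 0; heap: [0-5 ALLOC][6-22 ALLOC][23-31 ALLOC][32-35 FREE]
free(c): c = 23 -> block [23-31 ALLOC]; mark free, coalesce with adjacent free neighbors -> [0-5 ALLOC][6-22 ALLOC][23-35 FREE]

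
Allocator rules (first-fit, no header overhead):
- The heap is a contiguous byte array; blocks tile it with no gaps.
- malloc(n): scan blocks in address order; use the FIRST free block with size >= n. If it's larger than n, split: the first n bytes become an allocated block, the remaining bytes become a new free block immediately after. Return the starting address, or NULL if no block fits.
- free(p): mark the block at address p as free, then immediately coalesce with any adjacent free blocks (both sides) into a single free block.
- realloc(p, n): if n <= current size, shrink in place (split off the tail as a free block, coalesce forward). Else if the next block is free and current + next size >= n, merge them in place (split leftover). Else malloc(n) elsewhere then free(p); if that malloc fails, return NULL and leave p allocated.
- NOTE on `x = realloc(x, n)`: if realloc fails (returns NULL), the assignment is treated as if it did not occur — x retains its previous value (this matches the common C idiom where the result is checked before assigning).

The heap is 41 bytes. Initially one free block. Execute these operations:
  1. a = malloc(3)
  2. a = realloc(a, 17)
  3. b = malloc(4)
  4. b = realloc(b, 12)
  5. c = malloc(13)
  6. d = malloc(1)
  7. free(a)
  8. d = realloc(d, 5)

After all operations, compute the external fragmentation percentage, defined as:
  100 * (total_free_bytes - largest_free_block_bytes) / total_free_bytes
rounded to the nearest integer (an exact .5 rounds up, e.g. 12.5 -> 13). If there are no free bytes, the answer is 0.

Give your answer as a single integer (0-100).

Answer: 29

Derivation:
Op 1: a = malloc(3) -> a = 0; heap: [0-2 ALLOC][3-40 FREE]
Op 2: a = realloc(a, 17) -> a = 0; heap: [0-16 ALLOC][17-40 FREE]
Op 3: b = malloc(4) -> b = 17; heap: [0-16 ALLOC][17-20 ALLOC][21-40 FREE]
Op 4: b = realloc(b, 12) -> b = 17; heap: [0-16 ALLOC][17-28 ALLOC][29-40 FREE]
Op 5: c = malloc(13) -> c = NULL; heap: [0-16 ALLOC][17-28 ALLOC][29-40 FREE]
Op 6: d = malloc(1) -> d = 29; heap: [0-16 ALLOC][17-28 ALLOC][29-29 ALLOC][30-40 FREE]
Op 7: free(a) -> (freed a); heap: [0-16 FREE][17-28 ALLOC][29-29 ALLOC][30-40 FREE]
Op 8: d = realloc(d, 5) -> d = 29; heap: [0-16 FREE][17-28 ALLOC][29-33 ALLOC][34-40 FREE]
Free blocks: [17 7] total_free=24 largest=17 -> 100*(24-17)/24 = 700/24 ≈ 29.167 -> rounds to 29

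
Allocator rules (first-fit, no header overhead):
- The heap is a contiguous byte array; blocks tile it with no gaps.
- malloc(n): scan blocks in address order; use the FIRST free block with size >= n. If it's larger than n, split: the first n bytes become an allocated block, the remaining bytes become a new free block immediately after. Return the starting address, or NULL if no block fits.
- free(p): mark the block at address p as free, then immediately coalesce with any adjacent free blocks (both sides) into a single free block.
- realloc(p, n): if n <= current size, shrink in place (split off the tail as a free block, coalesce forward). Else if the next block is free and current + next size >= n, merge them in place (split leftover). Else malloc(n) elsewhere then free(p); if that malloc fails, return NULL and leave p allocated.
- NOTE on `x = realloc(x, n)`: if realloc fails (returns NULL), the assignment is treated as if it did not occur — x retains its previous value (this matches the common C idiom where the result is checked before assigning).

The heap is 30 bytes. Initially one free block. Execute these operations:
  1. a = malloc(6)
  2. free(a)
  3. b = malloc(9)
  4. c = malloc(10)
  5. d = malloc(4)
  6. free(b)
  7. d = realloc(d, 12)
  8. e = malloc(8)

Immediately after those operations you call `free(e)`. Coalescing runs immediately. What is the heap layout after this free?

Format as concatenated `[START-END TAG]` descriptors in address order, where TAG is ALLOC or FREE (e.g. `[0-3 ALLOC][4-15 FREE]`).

Op 1: a = malloc(6) -> a = 0; heap: [0-5 ALLOC][6-29 FREE]
Op 2: free(a) -> (freed a); heap: [0-29 FREE]
Op 3: b = malloc(9) -> b = 0; heap: [0-8 ALLOC][9-29 FREE]
Op 4: c = malloc(10) -> c = 9; heap: [0-8 ALLOC][9-18 ALLOC][19-29 FREE]
Op 5: d = malloc(4) -> d = 19; heap: [0-8 ALLOC][9-18 ALLOC][19-22 ALLOC][23-29 FREE]
Op 6: free(b) -> (freed b); heap: [0-8 FREE][9-18 ALLOC][19-22 ALLOC][23-29 FREE]
Op 7: d = realloc(d, 12) -> NULL (d unchanged); heap: [0-8 FREE][9-18 ALLOC][19-22 ALLOC][23-29 FREE]
Op 8: e = malloc(8) -> e = 0; heap: [0-7 ALLOC][8-8 FREE][9-18 ALLOC][19-22 ALLOC][23-29 FREE]
free(e): e = 0 -> block [0-7 ALLOC]; mark free, coalesce with adjacent free neighbors -> [0-8 FREE][9-18 ALLOC][19-22 ALLOC][23-29 FREE]

Answer: [0-8 FREE][9-18 ALLOC][19-22 ALLOC][23-29 FREE]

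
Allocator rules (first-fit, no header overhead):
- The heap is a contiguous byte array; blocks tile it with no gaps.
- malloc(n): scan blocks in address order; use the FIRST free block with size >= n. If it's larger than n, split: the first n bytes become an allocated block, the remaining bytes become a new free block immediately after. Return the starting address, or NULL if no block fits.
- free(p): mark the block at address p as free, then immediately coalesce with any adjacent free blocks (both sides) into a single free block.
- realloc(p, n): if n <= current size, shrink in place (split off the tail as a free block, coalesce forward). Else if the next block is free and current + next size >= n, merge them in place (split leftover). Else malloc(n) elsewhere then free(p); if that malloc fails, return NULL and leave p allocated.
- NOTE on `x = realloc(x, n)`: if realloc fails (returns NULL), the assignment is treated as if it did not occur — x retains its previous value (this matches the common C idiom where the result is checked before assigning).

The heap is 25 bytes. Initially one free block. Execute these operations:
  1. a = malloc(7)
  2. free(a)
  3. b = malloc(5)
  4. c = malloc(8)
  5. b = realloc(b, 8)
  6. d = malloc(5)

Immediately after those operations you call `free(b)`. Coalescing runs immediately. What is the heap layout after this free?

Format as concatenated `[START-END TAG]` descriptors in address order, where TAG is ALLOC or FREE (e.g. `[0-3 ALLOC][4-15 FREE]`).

Answer: [0-4 ALLOC][5-12 ALLOC][13-24 FREE]

Derivation:
Op 1: a = malloc(7) -> a = 0; heap: [0-6 ALLOC][7-24 FREE]
Op 2: free(a) -> (freed a); heap: [0-24 FREE]
Op 3: b = malloc(5) -> b = 0; heap: [0-4 ALLOC][5-24 FREE]
Op 4: c = malloc(8) -> c = 5; heap: [0-4 ALLOC][5-12 ALLOC][13-24 FREE]
Op 5: b = realloc(b, 8) -> b = 13; heap: [0-4 FREE][5-12 ALLOC][13-20 ALLOC][21-24 FREE]
Op 6: d = malloc(5) -> d = 0; heap: [0-4 ALLOC][5-12 ALLOC][13-20 ALLOC][21-24 FREE]
free(b): b = 13 -> block [13-20 ALLOC]; mark free, coalesce with adjacent free neighbors -> [0-4 ALLOC][5-12 ALLOC][13-24 FREE]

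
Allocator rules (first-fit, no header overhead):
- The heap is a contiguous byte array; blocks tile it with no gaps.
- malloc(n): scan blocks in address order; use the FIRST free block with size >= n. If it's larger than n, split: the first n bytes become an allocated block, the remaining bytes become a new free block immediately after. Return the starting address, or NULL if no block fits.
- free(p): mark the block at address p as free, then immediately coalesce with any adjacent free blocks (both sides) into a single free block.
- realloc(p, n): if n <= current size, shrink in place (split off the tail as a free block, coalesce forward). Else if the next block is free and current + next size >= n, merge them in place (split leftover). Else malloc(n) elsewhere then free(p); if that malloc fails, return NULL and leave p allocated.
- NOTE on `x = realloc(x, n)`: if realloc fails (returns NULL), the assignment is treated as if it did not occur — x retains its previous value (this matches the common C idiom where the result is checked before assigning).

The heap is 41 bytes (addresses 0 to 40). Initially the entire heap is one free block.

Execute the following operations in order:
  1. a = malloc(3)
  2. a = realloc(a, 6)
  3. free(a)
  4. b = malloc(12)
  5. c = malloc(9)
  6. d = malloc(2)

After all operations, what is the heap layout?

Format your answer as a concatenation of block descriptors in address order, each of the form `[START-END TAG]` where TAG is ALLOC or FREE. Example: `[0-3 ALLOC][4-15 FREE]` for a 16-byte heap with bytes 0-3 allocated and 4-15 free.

Answer: [0-11 ALLOC][12-20 ALLOC][21-22 ALLOC][23-40 FREE]

Derivation:
Op 1: a = malloc(3) -> a = 0; heap: [0-2 ALLOC][3-40 FREE]
Op 2: a = realloc(a, 6) -> a = 0; heap: [0-5 ALLOC][6-40 FREE]
Op 3: free(a) -> (freed a); heap: [0-40 FREE]
Op 4: b = malloc(12) -> b = 0; heap: [0-11 ALLOC][12-40 FREE]
Op 5: c = malloc(9) -> c = 12; heap: [0-11 ALLOC][12-20 ALLOC][21-40 FREE]
Op 6: d = malloc(2) -> d = 21; heap: [0-11 ALLOC][12-20 ALLOC][21-22 ALLOC][23-40 FREE]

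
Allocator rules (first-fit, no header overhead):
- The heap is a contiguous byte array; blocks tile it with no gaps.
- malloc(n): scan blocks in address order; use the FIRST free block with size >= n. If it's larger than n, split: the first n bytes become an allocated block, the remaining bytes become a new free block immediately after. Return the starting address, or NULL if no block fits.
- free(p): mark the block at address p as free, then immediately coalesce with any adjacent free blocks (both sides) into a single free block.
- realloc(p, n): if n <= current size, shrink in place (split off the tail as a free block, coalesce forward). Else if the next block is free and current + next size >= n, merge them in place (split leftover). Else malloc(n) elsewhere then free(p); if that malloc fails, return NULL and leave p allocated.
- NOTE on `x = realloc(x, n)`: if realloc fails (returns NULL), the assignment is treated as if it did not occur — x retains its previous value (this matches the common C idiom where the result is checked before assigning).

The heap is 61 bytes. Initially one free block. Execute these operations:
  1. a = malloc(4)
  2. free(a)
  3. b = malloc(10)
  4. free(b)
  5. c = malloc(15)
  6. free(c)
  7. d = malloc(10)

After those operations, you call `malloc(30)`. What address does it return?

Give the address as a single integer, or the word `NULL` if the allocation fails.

Op 1: a = malloc(4) -> a = 0; heap: [0-3 ALLOC][4-60 FREE]
Op 2: free(a) -> (freed a); heap: [0-60 FREE]
Op 3: b = malloc(10) -> b = 0; heap: [0-9 ALLOC][10-60 FREE]
Op 4: free(b) -> (freed b); heap: [0-60 FREE]
Op 5: c = malloc(15) -> c = 0; heap: [0-14 ALLOC][15-60 FREE]
Op 6: free(c) -> (freed c); heap: [0-60 FREE]
Op 7: d = malloc(10) -> d = 0; heap: [0-9 ALLOC][10-60 FREE]
malloc(30): first-fit scan over [0-9 ALLOC][10-60 FREE] -> 10

Answer: 10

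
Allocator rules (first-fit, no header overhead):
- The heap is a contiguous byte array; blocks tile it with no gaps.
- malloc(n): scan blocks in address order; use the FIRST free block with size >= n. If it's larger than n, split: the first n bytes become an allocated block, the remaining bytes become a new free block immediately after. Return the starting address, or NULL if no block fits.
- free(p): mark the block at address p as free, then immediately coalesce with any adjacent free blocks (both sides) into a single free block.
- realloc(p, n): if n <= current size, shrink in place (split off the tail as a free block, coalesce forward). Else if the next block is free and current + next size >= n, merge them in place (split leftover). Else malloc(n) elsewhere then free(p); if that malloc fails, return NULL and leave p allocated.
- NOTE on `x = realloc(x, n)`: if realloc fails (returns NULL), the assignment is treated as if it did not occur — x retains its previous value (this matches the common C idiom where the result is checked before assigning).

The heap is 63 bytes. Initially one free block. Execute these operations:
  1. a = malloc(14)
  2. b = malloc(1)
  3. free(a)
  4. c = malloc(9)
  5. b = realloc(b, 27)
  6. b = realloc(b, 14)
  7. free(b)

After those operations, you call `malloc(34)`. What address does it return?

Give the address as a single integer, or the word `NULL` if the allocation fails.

Answer: 9

Derivation:
Op 1: a = malloc(14) -> a = 0; heap: [0-13 ALLOC][14-62 FREE]
Op 2: b = malloc(1) -> b = 14; heap: [0-13 ALLOC][14-14 ALLOC][15-62 FREE]
Op 3: free(a) -> (freed a); heap: [0-13 FREE][14-14 ALLOC][15-62 FREE]
Op 4: c = malloc(9) -> c = 0; heap: [0-8 ALLOC][9-13 FREE][14-14 ALLOC][15-62 FREE]
Op 5: b = realloc(b, 27) -> b = 14; heap: [0-8 ALLOC][9-13 FREE][14-40 ALLOC][41-62 FREE]
Op 6: b = realloc(b, 14) -> b = 14; heap: [0-8 ALLOC][9-13 FREE][14-27 ALLOC][28-62 FREE]
Op 7: free(b) -> (freed b); heap: [0-8 ALLOC][9-62 FREE]
malloc(34): first-fit scan over [0-8 ALLOC][9-62 FREE] -> 9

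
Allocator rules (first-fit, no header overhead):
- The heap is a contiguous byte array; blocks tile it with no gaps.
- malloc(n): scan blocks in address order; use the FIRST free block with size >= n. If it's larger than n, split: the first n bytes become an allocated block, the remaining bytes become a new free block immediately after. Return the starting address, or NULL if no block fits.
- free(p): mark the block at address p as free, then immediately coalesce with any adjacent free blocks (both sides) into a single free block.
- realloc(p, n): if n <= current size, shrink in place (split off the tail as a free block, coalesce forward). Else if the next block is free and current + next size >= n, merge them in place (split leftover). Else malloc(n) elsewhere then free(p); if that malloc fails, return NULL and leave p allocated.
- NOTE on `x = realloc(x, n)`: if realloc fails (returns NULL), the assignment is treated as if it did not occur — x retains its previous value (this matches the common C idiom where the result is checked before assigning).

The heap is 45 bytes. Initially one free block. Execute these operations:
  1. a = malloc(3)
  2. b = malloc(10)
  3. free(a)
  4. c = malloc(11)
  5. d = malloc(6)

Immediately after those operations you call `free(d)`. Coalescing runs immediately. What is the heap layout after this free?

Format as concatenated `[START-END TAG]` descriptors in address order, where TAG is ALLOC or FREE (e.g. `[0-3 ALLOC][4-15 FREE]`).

Answer: [0-2 FREE][3-12 ALLOC][13-23 ALLOC][24-44 FREE]

Derivation:
Op 1: a = malloc(3) -> a = 0; heap: [0-2 ALLOC][3-44 FREE]
Op 2: b = malloc(10) -> b = 3; heap: [0-2 ALLOC][3-12 ALLOC][13-44 FREE]
Op 3: free(a) -> (freed a); heap: [0-2 FREE][3-12 ALLOC][13-44 FREE]
Op 4: c = malloc(11) -> c = 13; heap: [0-2 FREE][3-12 ALLOC][13-23 ALLOC][24-44 FREE]
Op 5: d = malloc(6) -> d = 24; heap: [0-2 FREE][3-12 ALLOC][13-23 ALLOC][24-29 ALLOC][30-44 FREE]
free(d): d = 24 -> block [24-29 ALLOC]; mark free, coalesce with adjacent free neighbors -> [0-2 FREE][3-12 ALLOC][13-23 ALLOC][24-44 FREE]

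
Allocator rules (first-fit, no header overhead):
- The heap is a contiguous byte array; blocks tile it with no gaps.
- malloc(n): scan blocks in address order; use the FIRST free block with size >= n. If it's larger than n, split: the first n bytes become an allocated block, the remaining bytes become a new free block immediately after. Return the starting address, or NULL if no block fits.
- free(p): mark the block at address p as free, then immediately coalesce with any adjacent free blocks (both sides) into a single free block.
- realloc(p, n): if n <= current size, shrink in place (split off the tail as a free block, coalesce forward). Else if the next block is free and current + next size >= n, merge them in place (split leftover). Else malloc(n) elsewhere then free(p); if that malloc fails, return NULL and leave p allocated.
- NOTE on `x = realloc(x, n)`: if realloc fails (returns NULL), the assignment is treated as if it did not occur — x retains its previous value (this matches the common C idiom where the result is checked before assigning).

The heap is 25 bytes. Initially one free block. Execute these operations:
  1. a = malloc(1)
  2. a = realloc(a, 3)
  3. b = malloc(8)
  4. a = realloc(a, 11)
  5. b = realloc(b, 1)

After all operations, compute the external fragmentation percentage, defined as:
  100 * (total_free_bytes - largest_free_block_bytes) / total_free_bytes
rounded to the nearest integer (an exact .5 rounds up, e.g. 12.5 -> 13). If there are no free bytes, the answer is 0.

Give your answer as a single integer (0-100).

Op 1: a = malloc(1) -> a = 0; heap: [0-0 ALLOC][1-24 FREE]
Op 2: a = realloc(a, 3) -> a = 0; heap: [0-2 ALLOC][3-24 FREE]
Op 3: b = malloc(8) -> b = 3; heap: [0-2 ALLOC][3-10 ALLOC][11-24 FREE]
Op 4: a = realloc(a, 11) -> a = 11; heap: [0-2 FREE][3-10 ALLOC][11-21 ALLOC][22-24 FREE]
Op 5: b = realloc(b, 1) -> b = 3; heap: [0-2 FREE][3-3 ALLOC][4-10 FREE][11-21 ALLOC][22-24 FREE]
Free blocks: [3 7 3] total_free=13 largest=7 -> 100*(13-7)/13 = 600/13 ≈ 46.154 -> rounds to 46

Answer: 46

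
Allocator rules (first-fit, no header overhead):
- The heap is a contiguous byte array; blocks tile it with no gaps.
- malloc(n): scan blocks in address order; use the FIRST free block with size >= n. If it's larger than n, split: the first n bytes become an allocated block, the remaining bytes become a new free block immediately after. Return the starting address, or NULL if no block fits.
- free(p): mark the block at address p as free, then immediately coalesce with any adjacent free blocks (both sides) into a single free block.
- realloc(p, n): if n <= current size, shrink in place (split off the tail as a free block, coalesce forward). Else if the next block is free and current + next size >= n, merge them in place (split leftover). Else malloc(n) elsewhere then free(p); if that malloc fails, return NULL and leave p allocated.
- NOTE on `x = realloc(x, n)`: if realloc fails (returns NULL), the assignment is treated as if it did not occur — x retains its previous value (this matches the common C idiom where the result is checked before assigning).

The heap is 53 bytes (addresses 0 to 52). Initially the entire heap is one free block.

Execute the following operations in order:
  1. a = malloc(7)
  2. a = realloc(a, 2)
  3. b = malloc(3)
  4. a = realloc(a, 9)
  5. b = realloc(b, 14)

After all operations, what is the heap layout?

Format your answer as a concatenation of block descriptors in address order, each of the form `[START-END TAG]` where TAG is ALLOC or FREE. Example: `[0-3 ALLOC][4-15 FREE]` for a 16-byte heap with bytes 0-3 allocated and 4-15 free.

Answer: [0-4 FREE][5-13 ALLOC][14-27 ALLOC][28-52 FREE]

Derivation:
Op 1: a = malloc(7) -> a = 0; heap: [0-6 ALLOC][7-52 FREE]
Op 2: a = realloc(a, 2) -> a = 0; heap: [0-1 ALLOC][2-52 FREE]
Op 3: b = malloc(3) -> b = 2; heap: [0-1 ALLOC][2-4 ALLOC][5-52 FREE]
Op 4: a = realloc(a, 9) -> a = 5; heap: [0-1 FREE][2-4 ALLOC][5-13 ALLOC][14-52 FREE]
Op 5: b = realloc(b, 14) -> b = 14; heap: [0-4 FREE][5-13 ALLOC][14-27 ALLOC][28-52 FREE]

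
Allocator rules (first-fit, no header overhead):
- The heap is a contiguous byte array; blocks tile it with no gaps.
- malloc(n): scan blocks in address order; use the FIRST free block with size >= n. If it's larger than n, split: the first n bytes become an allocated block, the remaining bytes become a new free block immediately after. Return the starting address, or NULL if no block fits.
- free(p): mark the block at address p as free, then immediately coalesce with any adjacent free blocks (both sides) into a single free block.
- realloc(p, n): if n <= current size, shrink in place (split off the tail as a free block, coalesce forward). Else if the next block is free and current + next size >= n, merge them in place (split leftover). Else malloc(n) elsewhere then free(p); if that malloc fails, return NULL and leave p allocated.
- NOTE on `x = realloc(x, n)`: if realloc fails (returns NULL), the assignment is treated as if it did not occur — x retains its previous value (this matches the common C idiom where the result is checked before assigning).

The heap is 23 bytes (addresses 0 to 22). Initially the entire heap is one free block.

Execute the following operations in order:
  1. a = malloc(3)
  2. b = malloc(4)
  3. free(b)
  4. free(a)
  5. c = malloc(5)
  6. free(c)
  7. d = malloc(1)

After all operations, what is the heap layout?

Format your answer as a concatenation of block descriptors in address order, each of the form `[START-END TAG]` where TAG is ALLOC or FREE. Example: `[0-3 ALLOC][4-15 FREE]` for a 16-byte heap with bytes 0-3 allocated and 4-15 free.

Answer: [0-0 ALLOC][1-22 FREE]

Derivation:
Op 1: a = malloc(3) -> a = 0; heap: [0-2 ALLOC][3-22 FREE]
Op 2: b = malloc(4) -> b = 3; heap: [0-2 ALLOC][3-6 ALLOC][7-22 FREE]
Op 3: free(b) -> (freed b); heap: [0-2 ALLOC][3-22 FREE]
Op 4: free(a) -> (freed a); heap: [0-22 FREE]
Op 5: c = malloc(5) -> c = 0; heap: [0-4 ALLOC][5-22 FREE]
Op 6: free(c) -> (freed c); heap: [0-22 FREE]
Op 7: d = malloc(1) -> d = 0; heap: [0-0 ALLOC][1-22 FREE]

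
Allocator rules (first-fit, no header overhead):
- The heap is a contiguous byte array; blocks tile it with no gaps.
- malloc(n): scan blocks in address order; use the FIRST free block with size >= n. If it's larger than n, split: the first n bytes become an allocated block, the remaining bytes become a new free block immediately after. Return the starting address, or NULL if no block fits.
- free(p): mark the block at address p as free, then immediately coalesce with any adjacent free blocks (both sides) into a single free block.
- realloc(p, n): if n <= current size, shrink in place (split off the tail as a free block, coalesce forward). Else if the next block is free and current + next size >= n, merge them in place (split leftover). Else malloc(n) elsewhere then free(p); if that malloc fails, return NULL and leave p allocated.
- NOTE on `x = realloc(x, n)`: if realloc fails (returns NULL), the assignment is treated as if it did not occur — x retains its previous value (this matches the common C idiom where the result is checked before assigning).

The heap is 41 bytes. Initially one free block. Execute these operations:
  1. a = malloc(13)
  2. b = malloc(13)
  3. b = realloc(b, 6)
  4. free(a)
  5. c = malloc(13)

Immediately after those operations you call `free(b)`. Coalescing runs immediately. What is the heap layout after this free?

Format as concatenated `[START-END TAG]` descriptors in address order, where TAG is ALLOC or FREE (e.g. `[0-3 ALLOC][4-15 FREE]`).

Op 1: a = malloc(13) -> a = 0; heap: [0-12 ALLOC][13-40 FREE]
Op 2: b = malloc(13) -> b = 13; heap: [0-12 ALLOC][13-25 ALLOC][26-40 FREE]
Op 3: b = realloc(b, 6) -> b = 13; heap: [0-12 ALLOC][13-18 ALLOC][19-40 FREE]
Op 4: free(a) -> (freed a); heap: [0-12 FREE][13-18 ALLOC][19-40 FREE]
Op 5: c = malloc(13) -> c = 0; heap: [0-12 ALLOC][13-18 ALLOC][19-40 FREE]
free(b): b = 13 -> block [13-18 ALLOC]; mark free, coalesce with adjacent free neighbors -> [0-12 ALLOC][13-40 FREE]

Answer: [0-12 ALLOC][13-40 FREE]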